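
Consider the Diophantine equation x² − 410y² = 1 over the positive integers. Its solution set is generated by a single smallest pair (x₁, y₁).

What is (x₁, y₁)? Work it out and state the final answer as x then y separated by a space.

d=410: √d = [20; 4,40] (ℓ=2, even), read p_1/q_1
a_0=20:  p_0=20·1+0=20,  q_0=20·0+1=1
a_1=4:  p_1=4·20+1=81,  q_1=4·1+0=4
fundamental: x₁=81, y₁=4  (since 6561 − 410·16 = 1)

81 4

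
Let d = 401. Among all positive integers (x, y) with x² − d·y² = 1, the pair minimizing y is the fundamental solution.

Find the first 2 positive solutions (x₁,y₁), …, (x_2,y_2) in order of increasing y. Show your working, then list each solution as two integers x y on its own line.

801 40
1283201 64080

d=401: √d = [20; 40] (ℓ=1, odd), read p_1/q_1
k=0  a_k=20  p_k/q_k = 20/1
k=1  a_k=40  p_k/q_k = 801/40
(x₁, y₁) = (801, 40);  801² − 401·40² = 1 ✓
k=2:  x_2 = 801·801+401·40·40 = 1283201,  y_2 = 801·40+40·801 = 64080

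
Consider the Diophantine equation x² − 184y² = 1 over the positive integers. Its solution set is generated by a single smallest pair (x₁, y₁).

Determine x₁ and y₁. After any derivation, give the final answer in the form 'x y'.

√184 → a₀=13, period (1,1,3,2,1,2,1,2,3,1,1,26); ℓ=12 even so k=11
a_0=13:  p_0=13·1+0=13,  q_0=13·0+1=1
…
a_7=1:  p_7=1·841+312=1153,  q_7=1·62+23=85
…
a_10=1:  p_10=1·10594+3147=13741,  q_10=1·781+232=1013
a_11=1:  p_11=1·13741+10594=24335,  q_11=1·1013+781=1794
→ (24335, 1794).  Check: 24335²=592192225, 184·1794²=592192224, difference 1.

24335 1794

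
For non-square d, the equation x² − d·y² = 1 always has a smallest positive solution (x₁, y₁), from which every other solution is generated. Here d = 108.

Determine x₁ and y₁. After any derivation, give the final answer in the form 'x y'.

√108 → a₀=10, period (2,1,1,4,1,1,2,20); ℓ=8 even so k=7
a_0=10:  p_0=10·1+0=10,  q_0=10·0+1=1
…
a_5=1:  p_5=1·239+52=291,  q_5=1·23+5=28
a_6=1:  p_6=1·291+239=530,  q_6=1·28+23=51
a_7=2:  p_7=2·530+291=1351,  q_7=2·51+28=130
(x₁, y₁) = (1351, 130);  1351² − 108·130² = 1 ✓

1351 130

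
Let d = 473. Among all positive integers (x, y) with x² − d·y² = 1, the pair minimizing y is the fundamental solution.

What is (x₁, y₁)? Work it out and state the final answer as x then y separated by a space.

[21; 1,2,1,42] for √473; ℓ=4 ⇒ convergent index 3
a_0=21:  p_0=21·1+0=21,  q_0=21·0+1=1
a_1=1:  p_1=1·21+1=22,  q_1=1·1+0=1
a_2=2:  p_2=2·22+21=65,  q_2=2·1+1=3
a_3=1:  p_3=1·65+22=87,  q_3=1·3+1=4
→ (87, 4).  Check: 87²=7569, 473·4²=7568, difference 1.

87 4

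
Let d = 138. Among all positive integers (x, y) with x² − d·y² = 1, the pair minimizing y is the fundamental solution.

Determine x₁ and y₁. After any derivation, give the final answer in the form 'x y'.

[11; 1,2,1,22] for √138; ℓ=4 ⇒ convergent index 3
a_0=11:  p_0=11·1+0=11,  q_0=11·0+1=1
a_1=1:  p_1=1·11+1=12,  q_1=1·1+0=1
a_2=2:  p_2=2·12+11=35,  q_2=2·1+1=3
a_3=1:  p_3=1·35+12=47,  q_3=1·3+1=4
→ (47, 4).  Check: 47²=2209, 138·4²=2208, difference 1.

47 4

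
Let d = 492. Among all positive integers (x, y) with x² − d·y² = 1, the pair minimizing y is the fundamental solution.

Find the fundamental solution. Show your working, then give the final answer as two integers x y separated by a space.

29767 1342

[22; 5,1,1,10,1,1,5,44] for √492; ℓ=8 ⇒ convergent index 7
i=0: a=22 ⇒ p=22, q=1
…
i=2: a=1 ⇒ p=133, q=6
…
i=4: a=10 ⇒ p=2573, q=116
i=5: a=1 ⇒ p=2817, q=127
i=6: a=1 ⇒ p=5390, q=243
i=7: a=5 ⇒ p=29767, q=1342
fundamental: x₁=29767, y₁=1342  (since 886074289 − 492·1800964 = 1)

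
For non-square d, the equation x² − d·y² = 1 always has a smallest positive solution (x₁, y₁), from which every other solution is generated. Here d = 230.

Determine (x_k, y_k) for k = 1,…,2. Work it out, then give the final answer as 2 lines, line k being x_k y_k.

91 6
16561 1092

√230 → a₀=15, period (6,30); ℓ=2 even so k=1
i=0: a=15 ⇒ p=15, q=1
i=1: a=6 ⇒ p=91, q=6
fundamental: x₁=91, y₁=6  (since 8281 − 230·36 = 1)
k=2:  x_2 = 91·91+230·6·6 = 16561,  y_2 = 91·6+6·91 = 1092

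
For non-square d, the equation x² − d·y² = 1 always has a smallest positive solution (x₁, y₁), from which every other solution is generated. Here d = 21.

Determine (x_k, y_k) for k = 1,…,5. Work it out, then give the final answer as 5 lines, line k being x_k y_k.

55 12
6049 1320
665335 145188
73180801 15969360
8049222775 1756484412

√21 = [4; 1,1,2,1,1,8, …], period ℓ=6 (even) → k=5
k=0  a_k=4  p_k/q_k = 4/1
k=1  a_k=1  p_k/q_k = 5/1
k=2  a_k=1  p_k/q_k = 9/2
…
k=4  a_k=1  p_k/q_k = 32/7
k=5  a_k=1  p_k/q_k = 55/12
fundamental: x₁=55, y₁=12  (since 3025 − 21·144 = 1)
n=2: (55,12)∘(55,12) = (55·55+21·12·12, 55·12+12·55) = (6049,1320)
n=3: (6049,1320)∘(55,12) = (55·6049+21·12·1320, 55·1320+12·6049) = (665335,145188)
n=4: (665335,145188)∘(55,12) = (55·665335+21·12·145188, 55·145188+12·665335) = (73180801,15969360)
n=5: (73180801,15969360)∘(55,12) = (55·73180801+21·12·15969360, 55·15969360+12·73180801) = (8049222775,1756484412)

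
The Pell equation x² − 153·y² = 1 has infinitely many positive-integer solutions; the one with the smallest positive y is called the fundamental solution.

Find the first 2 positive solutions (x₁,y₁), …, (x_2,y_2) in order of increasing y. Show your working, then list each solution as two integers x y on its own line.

2177 176
9478657 766304

d=153: √d = [12; 2,1,2,2,2,1,2,24] (ℓ=8, even), read p_7/q_7
a_0=12:  p_0=12·1+0=12,  q_0=12·0+1=1
a_1=2:  p_1=2·12+1=25,  q_1=2·1+0=2
a_2=1:  p_2=1·25+12=37,  q_2=1·2+1=3
a_3=2:  p_3=2·37+25=99,  q_3=2·3+2=8
a_4=2:  p_4=2·99+37=235,  q_4=2·8+3=19
a_5=2:  p_5=2·235+99=569,  q_5=2·19+8=46
a_6=1:  p_6=1·569+235=804,  q_6=1·46+19=65
a_7=2:  p_7=2·804+569=2177,  q_7=2·65+46=176
(x₁, y₁) = (2177, 176);  2177² − 153·176² = 1 ✓
(2177+176√153)^2 = 9478657 + 766304√153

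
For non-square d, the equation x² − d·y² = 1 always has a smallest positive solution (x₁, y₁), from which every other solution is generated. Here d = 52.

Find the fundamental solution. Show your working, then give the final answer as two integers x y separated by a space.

√52 = [7; 4,1,2,1,4,14, …], period ℓ=6 (even) → k=5
step 0: (7, 1)  from 7·(1,0) + (0,1)
step 1: (29, 4)  from 4·(7,1) + (1,0)
…
step 3: (101, 14)  from 2·(36,5) + (29,4)
step 4: (137, 19)  from 1·(101,14) + (36,5)
step 5: (649, 90)  from 4·(137,19) + (101,14)
(x₁, y₁) = (649, 90);  649² − 52·90² = 1 ✓

649 90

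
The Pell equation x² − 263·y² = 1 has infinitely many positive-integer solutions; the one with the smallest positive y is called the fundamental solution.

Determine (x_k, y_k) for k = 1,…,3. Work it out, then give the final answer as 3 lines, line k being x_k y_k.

[16; 4,1,1,1,1,15,1,1,1,1,4,32] for √263; ℓ=12 ⇒ convergent index 11
step 0: (16, 1)  from 16·(1,0) + (0,1)
step 1: (65, 4)  from 4·(16,1) + (1,0)
…
step 3: (146, 9)  from 1·(81,5) + (65,4)
step 4: (227, 14)  from 1·(146,9) + (81,5)
step 5: (373, 23)  from 1·(227,14) + (146,9)
…
step 7: (6195, 382)  from 1·(5822,359) + (373,23)
…
step 9: (18212, 1123)  from 1·(12017,741) + (6195,382)
step 10: (30229, 1864)  from 1·(18212,1123) + (12017,741)
step 11: (139128, 8579)  from 4·(30229,1864) + (18212,1123)
(x₁, y₁) = (139128, 8579);  139128² − 263·8579² = 1 ✓
(139128+8579√263)^2 = 38713200767 + 2387158224√263
(139128+8579√263)^3 = 10772180392483224 + 664241098768765√263

139128 8579
38713200767 2387158224
10772180392483224 664241098768765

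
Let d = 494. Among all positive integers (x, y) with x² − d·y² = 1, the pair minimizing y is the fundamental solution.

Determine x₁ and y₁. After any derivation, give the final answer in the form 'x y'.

73035 3286

d=494: √d = [22; 4,2,2,1,2,1,2,2,4,44] (ℓ=10, even), read p_9/q_9
k=0  a_k=22  p_k/q_k = 22/1
…
k=2  a_k=2  p_k/q_k = 200/9
k=3  a_k=2  p_k/q_k = 489/22
k=4  a_k=1  p_k/q_k = 689/31
k=5  a_k=2  p_k/q_k = 1867/84
k=6  a_k=1  p_k/q_k = 2556/115
k=7  a_k=2  p_k/q_k = 6979/314
k=8  a_k=2  p_k/q_k = 16514/743
k=9  a_k=4  p_k/q_k = 73035/3286
fundamental: x₁=73035, y₁=3286  (since 5334111225 − 494·10797796 = 1)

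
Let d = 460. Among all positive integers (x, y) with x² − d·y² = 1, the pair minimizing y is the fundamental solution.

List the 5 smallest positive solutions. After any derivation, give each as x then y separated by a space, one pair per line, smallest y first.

2535751 118230
12860066268001 599603681460
65219851798297071751 3040891269731634690
330762608834754335913072001 15421886156225925189922920
1677463232230609064240018182143751 78212126485069051161274736991150

√460 → a₀=21, period (2,4,3,1,2,10,2,1,3,4,2,42); ℓ=12 even so k=11
k=0  a_k=21  p_k/q_k = 21/1
…
k=3  a_k=3  p_k/q_k = 622/29
…
k=7  a_k=2  p_k/q_k = 48922/2281
k=8  a_k=1  p_k/q_k = 72257/3369
k=9  a_k=3  p_k/q_k = 265693/12388
k=10  a_k=4  p_k/q_k = 1135029/52921
k=11  a_k=2  p_k/q_k = 2535751/118230
fundamental: x₁=2535751, y₁=118230  (since 6430033134001 − 460·13978332900 = 1)
(2535751+118230√460)^2 = 12860066268001 + 599603681460√460
(2535751+118230√460)^3 = 65219851798297071751 + 3040891269731634690√460
(2535751+118230√460)^4 = 330762608834754335913072001 + 15421886156225925189922920√460
(2535751+118230√460)^5 = 1677463232230609064240018182143751 + 78212126485069051161274736991150√460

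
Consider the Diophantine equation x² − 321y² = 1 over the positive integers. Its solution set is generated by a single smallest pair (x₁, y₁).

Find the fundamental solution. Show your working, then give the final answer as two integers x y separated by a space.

215 12

√321 = [17; 1,10,1,34, …], period ℓ=4 (even) → k=3
i=0: a=17 ⇒ p=17, q=1
i=1: a=1 ⇒ p=18, q=1
i=2: a=10 ⇒ p=197, q=11
i=3: a=1 ⇒ p=215, q=12
(x₁, y₁) = (215, 12);  215² − 321·12² = 1 ✓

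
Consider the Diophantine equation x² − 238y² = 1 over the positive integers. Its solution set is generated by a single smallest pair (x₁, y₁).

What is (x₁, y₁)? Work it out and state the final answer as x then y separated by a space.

11663 756

√238 → a₀=15, period (2,2,1,14,1,2,2,30); ℓ=8 even so k=7
i=0: a=15 ⇒ p=15, q=1
…
i=2: a=2 ⇒ p=77, q=5
…
i=4: a=14 ⇒ p=1589, q=103
…
i=6: a=2 ⇒ p=4983, q=323
i=7: a=2 ⇒ p=11663, q=756
fundamental: x₁=11663, y₁=756  (since 136025569 − 238·571536 = 1)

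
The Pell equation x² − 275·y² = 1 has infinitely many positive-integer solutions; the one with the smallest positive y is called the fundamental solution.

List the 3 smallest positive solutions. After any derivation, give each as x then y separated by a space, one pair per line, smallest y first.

199 12
79201 4776
31521799 1900836

[16; 1,1,2,1,1,32] for √275; ℓ=6 ⇒ convergent index 5
step 0: (16, 1)  from 16·(1,0) + (0,1)
step 1: (17, 1)  from 1·(16,1) + (1,0)
step 2: (33, 2)  from 1·(17,1) + (16,1)
…
step 4: (116, 7)  from 1·(83,5) + (33,2)
step 5: (199, 12)  from 1·(116,7) + (83,5)
fundamental: x₁=199, y₁=12  (since 39601 − 275·144 = 1)
n=2: (199,12)∘(199,12) = (199·199+275·12·12, 199·12+12·199) = (79201,4776)
n=3: (79201,4776)∘(199,12) = (199·79201+275·12·4776, 199·4776+12·79201) = (31521799,1900836)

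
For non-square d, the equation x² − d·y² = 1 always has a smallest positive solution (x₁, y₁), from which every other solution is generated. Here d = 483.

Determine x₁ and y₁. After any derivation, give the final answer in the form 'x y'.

22 1

[21; 1,42] for √483; ℓ=2 ⇒ convergent index 1
k=0  a_k=21  p_k/q_k = 21/1
k=1  a_k=1  p_k/q_k = 22/1
fundamental: x₁=22, y₁=1  (since 484 − 483·1 = 1)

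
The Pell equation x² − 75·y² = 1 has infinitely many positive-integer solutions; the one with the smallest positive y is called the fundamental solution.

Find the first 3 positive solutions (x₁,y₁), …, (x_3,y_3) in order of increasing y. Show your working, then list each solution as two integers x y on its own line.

26 3
1351 156
70226 8109

d=75: √d = [8; 1,1,1,16] (ℓ=4, even), read p_3/q_3
k=0  a_k=8  p_k/q_k = 8/1
…
k=2  a_k=1  p_k/q_k = 17/2
k=3  a_k=1  p_k/q_k = 26/3
fundamental: x₁=26, y₁=3  (since 676 − 75·9 = 1)
n=2: (26,3)∘(26,3) = (26·26+75·3·3, 26·3+3·26) = (1351,156)
n=3: (1351,156)∘(26,3) = (26·1351+75·3·156, 26·156+3·1351) = (70226,8109)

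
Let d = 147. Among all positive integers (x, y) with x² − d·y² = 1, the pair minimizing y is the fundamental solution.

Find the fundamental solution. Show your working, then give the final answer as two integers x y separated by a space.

√147 → a₀=12, period (8,24); ℓ=2 even so k=1
k=0  a_k=12  p_k/q_k = 12/1
k=1  a_k=8  p_k/q_k = 97/8
fundamental: x₁=97, y₁=8  (since 9409 − 147·64 = 1)

97 8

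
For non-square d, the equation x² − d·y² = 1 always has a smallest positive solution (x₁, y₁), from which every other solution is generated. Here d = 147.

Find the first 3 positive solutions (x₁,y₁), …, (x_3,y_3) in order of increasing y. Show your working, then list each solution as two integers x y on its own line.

97 8
18817 1552
3650401 301080

[12; 8,24] for √147; ℓ=2 ⇒ convergent index 1
a_0=12:  p_0=12·1+0=12,  q_0=12·0+1=1
a_1=8:  p_1=8·12+1=97,  q_1=8·1+0=8
(x₁, y₁) = (97, 8);  97² − 147·8² = 1 ✓
n=2: (97,8)∘(97,8) = (97·97+147·8·8, 97·8+8·97) = (18817,1552)
n=3: (18817,1552)∘(97,8) = (97·18817+147·8·1552, 97·1552+8·18817) = (3650401,301080)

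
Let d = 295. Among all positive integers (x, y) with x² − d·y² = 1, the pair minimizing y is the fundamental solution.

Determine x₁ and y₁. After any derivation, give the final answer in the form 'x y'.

√295 = [17; 5,1,2,3,2,6,2,3,2,1,5,34, …], period ℓ=12 (even) → k=11
i=0: a=17 ⇒ p=17, q=1
i=1: a=5 ⇒ p=86, q=5
i=2: a=1 ⇒ p=103, q=6
i=3: a=2 ⇒ p=292, q=17
i=4: a=3 ⇒ p=979, q=57
i=5: a=2 ⇒ p=2250, q=131
…
i=7: a=2 ⇒ p=31208, q=1817
i=8: a=3 ⇒ p=108103, q=6294
…
i=10: a=1 ⇒ p=355517, q=20699
i=11: a=5 ⇒ p=2024999, q=117900
(x₁, y₁) = (2024999, 117900);  2024999² − 295·117900² = 1 ✓

2024999 117900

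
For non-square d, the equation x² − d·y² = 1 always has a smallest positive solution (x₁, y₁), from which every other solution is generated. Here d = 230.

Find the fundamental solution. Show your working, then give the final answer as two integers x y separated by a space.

91 6

d=230: √d = [15; 6,30] (ℓ=2, even), read p_1/q_1
step 0: (15, 1)  from 15·(1,0) + (0,1)
step 1: (91, 6)  from 6·(15,1) + (1,0)
(x₁, y₁) = (91, 6);  91² − 230·6² = 1 ✓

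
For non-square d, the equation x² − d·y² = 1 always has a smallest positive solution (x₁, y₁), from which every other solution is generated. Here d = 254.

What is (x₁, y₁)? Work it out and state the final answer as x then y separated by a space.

√254 → a₀=15, period (1,14,1,30); ℓ=4 even so k=3
step 0: (15, 1)  from 15·(1,0) + (0,1)
…
step 2: (239, 15)  from 14·(16,1) + (15,1)
step 3: (255, 16)  from 1·(239,15) + (16,1)
→ (255, 16).  Check: 255²=65025, 254·16²=65024, difference 1.

255 16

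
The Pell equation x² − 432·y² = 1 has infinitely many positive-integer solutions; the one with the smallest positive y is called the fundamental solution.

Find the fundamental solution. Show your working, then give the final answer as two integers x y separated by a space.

1351 65

d=432: √d = [20; 1,3,1,1,1,3,1,40] (ℓ=8, even), read p_7/q_7
k=0  a_k=20  p_k/q_k = 20/1
…
k=2  a_k=3  p_k/q_k = 83/4
k=3  a_k=1  p_k/q_k = 104/5
…
k=6  a_k=3  p_k/q_k = 1060/51
k=7  a_k=1  p_k/q_k = 1351/65
→ (1351, 65).  Check: 1351²=1825201, 432·65²=1825200, difference 1.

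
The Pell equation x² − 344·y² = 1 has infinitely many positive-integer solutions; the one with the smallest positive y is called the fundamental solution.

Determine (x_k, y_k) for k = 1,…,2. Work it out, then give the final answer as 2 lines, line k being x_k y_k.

[18; 1,1,4,1,3,1,4,1,1,36] for √344; ℓ=10 ⇒ convergent index 9
i=0: a=18 ⇒ p=18, q=1
…
i=2: a=1 ⇒ p=37, q=2
i=3: a=4 ⇒ p=167, q=9
i=4: a=1 ⇒ p=204, q=11
i=5: a=3 ⇒ p=779, q=42
i=6: a=1 ⇒ p=983, q=53
i=7: a=4 ⇒ p=4711, q=254
i=8: a=1 ⇒ p=5694, q=307
i=9: a=1 ⇒ p=10405, q=561
fundamental: x₁=10405, y₁=561  (since 108264025 − 344·314721 = 1)
(10405+561√344)^2 = 216528049 + 11674410√344

10405 561
216528049 11674410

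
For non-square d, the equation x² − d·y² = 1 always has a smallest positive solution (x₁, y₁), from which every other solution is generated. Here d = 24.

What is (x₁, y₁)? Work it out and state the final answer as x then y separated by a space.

5 1

√24 → a₀=4, period (1,8); ℓ=2 even so k=1
a_0=4:  p_0=4·1+0=4,  q_0=4·0+1=1
a_1=1:  p_1=1·4+1=5,  q_1=1·1+0=1
→ (5, 1).  Check: 5²=25, 24·1²=24, difference 1.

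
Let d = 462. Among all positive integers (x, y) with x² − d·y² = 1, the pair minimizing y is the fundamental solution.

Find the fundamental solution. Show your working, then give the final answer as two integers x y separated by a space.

43 2

√462 → a₀=21, period (2,42); ℓ=2 even so k=1
k=0  a_k=21  p_k/q_k = 21/1
k=1  a_k=2  p_k/q_k = 43/2
(x₁, y₁) = (43, 2);  43² − 462·2² = 1 ✓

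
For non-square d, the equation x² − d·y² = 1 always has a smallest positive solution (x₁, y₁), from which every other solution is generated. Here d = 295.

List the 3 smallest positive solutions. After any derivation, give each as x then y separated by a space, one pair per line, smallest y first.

2024999 117900
8201241900001 477494764200
33215013292518224999 1933852840020353700

√295 = [17; 5,1,2,3,2,6,2,3,2,1,5,34, …], period ℓ=12 (even) → k=11
i=0: a=17 ⇒ p=17, q=1
…
i=2: a=1 ⇒ p=103, q=6
…
i=4: a=3 ⇒ p=979, q=57
i=5: a=2 ⇒ p=2250, q=131
…
i=10: a=1 ⇒ p=355517, q=20699
i=11: a=5 ⇒ p=2024999, q=117900
fundamental: x₁=2024999, y₁=117900  (since 4100620950001 − 295·13900410000 = 1)
k=2:  x_2 = 2024999·2024999+295·117900·117900 = 8201241900001,  y_2 = 2024999·117900+117900·2024999 = 477494764200
k=3:  x_3 = 2024999·8201241900001+295·117900·477494764200 = 33215013292518224999,  y_3 = 2024999·477494764200+117900·8201241900001 = 1933852840020353700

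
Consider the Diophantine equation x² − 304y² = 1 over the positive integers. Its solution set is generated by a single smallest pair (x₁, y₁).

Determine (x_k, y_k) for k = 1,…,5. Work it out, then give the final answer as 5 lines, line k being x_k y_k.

57799 3315
6681448801 383207370
772362118440199 44298005553945
89283516160768675201 5120760845641726740
10320995900380175197444999 591949712190194322136575

d=304: √d = [17; 2,3,2,1,1,1,1,1,2,3,2,34] (ℓ=12, even), read p_11/q_11
a_0=17:  p_0=17·1+0=17,  q_0=17·0+1=1
…
a_3=2:  p_3=2·122+35=279,  q_3=2·7+2=16
a_4=1:  p_4=1·279+122=401,  q_4=1·16+7=23
a_5=1:  p_5=1·401+279=680,  q_5=1·23+16=39
a_6=1:  p_6=1·680+401=1081,  q_6=1·39+23=62
a_7=1:  p_7=1·1081+680=1761,  q_7=1·62+39=101
a_8=1:  p_8=1·1761+1081=2842,  q_8=1·101+62=163
a_9=2:  p_9=2·2842+1761=7445,  q_9=2·163+101=427
a_10=3:  p_10=3·7445+2842=25177,  q_10=3·427+163=1444
a_11=2:  p_11=2·25177+7445=57799,  q_11=2·1444+427=3315
→ (57799, 3315).  Check: 57799²=3340724401, 304·3315²=3340724400, difference 1.
(x_2, y_2) = (57799·57799 + 304·3315·3315, 57799·3315 + 3315·57799) = (6681448801, 383207370)
(x_3, y_3) = (57799·6681448801 + 304·3315·383207370, 57799·383207370 + 3315·6681448801) = (772362118440199, 44298005553945)
(x_4, y_4) = (57799·772362118440199 + 304·3315·44298005553945, 57799·44298005553945 + 3315·772362118440199) = (89283516160768675201, 5120760845641726740)
(x_5, y_5) = (57799·89283516160768675201 + 304·3315·5120760845641726740, 57799·5120760845641726740 + 3315·89283516160768675201) = (10320995900380175197444999, 591949712190194322136575)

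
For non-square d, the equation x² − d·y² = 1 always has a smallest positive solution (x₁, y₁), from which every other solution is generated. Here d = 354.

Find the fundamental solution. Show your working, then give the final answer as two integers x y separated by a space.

√354 = [18; 1,4,2,2,18,2,2,4,1,36, …], period ℓ=10 (even) → k=9
k=0  a_k=18  p_k/q_k = 18/1
…
k=7  a_k=2  p_k/q_k = 47771/2539
k=8  a_k=4  p_k/q_k = 210294/11177
k=9  a_k=1  p_k/q_k = 258065/13716
(x₁, y₁) = (258065, 13716);  258065² − 354·13716² = 1 ✓

258065 13716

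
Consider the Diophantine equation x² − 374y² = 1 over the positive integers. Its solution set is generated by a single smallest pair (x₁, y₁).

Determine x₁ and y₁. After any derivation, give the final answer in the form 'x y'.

√374 → a₀=19, period (2,1,18,1,2,38); ℓ=6 even so k=5
i=0: a=19 ⇒ p=19, q=1
…
i=2: a=1 ⇒ p=58, q=3
…
i=4: a=1 ⇒ p=1141, q=59
i=5: a=2 ⇒ p=3365, q=174
fundamental: x₁=3365, y₁=174  (since 11323225 − 374·30276 = 1)

3365 174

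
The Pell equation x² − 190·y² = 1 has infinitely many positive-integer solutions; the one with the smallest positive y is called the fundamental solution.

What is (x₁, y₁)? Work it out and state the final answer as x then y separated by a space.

52021 3774

[13; 1,3,1,1,1,…,3,1,26] for √190; ℓ=14 ⇒ convergent index 13
step 0: (13, 1)  from 13·(1,0) + (0,1)
step 1: (14, 1)  from 1·(13,1) + (1,0)
…
step 3: (69, 5)  from 1·(55,4) + (14,1)
…
step 5: (193, 14)  from 1·(124,9) + (69,5)
step 6: (510, 37)  from 2·(193,14) + (124,9)
step 7: (1213, 88)  from 2·(510,37) + (193,14)
step 8: (2936, 213)  from 2·(1213,88) + (510,37)
step 9: (4149, 301)  from 1·(2936,213) + (1213,88)
step 10: (7085, 514)  from 1·(4149,301) + (2936,213)
…
step 12: (40787, 2959)  from 3·(11234,815) + (7085,514)
step 13: (52021, 3774)  from 1·(40787,2959) + (11234,815)
(x₁, y₁) = (52021, 3774);  52021² − 190·3774² = 1 ✓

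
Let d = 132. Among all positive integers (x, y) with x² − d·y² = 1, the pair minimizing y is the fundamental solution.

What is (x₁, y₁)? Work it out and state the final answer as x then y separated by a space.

√132 → a₀=11, period (2,22); ℓ=2 even so k=1
step 0: (11, 1)  from 11·(1,0) + (0,1)
step 1: (23, 2)  from 2·(11,1) + (1,0)
→ (23, 2).  Check: 23²=529, 132·2²=528, difference 1.

23 2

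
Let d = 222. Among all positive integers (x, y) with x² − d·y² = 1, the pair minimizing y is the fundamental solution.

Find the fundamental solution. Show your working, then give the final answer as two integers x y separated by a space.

149 10

d=222: √d = [14; 1,8,1,28] (ℓ=4, even), read p_3/q_3
a_0=14:  p_0=14·1+0=14,  q_0=14·0+1=1
…
a_2=8:  p_2=8·15+14=134,  q_2=8·1+1=9
a_3=1:  p_3=1·134+15=149,  q_3=1·9+1=10
fundamental: x₁=149, y₁=10  (since 22201 − 222·100 = 1)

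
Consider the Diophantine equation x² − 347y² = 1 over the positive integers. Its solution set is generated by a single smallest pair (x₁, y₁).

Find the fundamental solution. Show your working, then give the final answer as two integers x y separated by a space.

641602 34443

d=347: √d = [18; 1,1,1,2,4,…,1,1,36] (ℓ=14, even), read p_13/q_13
i=0: a=18 ⇒ p=18, q=1
…
i=2: a=1 ⇒ p=37, q=2
i=3: a=1 ⇒ p=56, q=3
i=4: a=2 ⇒ p=149, q=8
…
i=8: a=1 ⇒ p=15070, q=809
i=9: a=4 ⇒ p=74549, q=4002
i=10: a=2 ⇒ p=164168, q=8813
i=11: a=1 ⇒ p=238717, q=12815
i=12: a=1 ⇒ p=402885, q=21628
i=13: a=1 ⇒ p=641602, q=34443
(x₁, y₁) = (641602, 34443);  641602² − 347·34443² = 1 ✓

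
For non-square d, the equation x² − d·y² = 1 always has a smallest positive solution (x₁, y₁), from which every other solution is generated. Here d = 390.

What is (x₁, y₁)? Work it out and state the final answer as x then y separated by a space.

79 4

√390 → a₀=19, period (1,2,1,38); ℓ=4 even so k=3
step 0: (19, 1)  from 19·(1,0) + (0,1)
…
step 2: (59, 3)  from 2·(20,1) + (19,1)
step 3: (79, 4)  from 1·(59,3) + (20,1)
fundamental: x₁=79, y₁=4  (since 6241 − 390·16 = 1)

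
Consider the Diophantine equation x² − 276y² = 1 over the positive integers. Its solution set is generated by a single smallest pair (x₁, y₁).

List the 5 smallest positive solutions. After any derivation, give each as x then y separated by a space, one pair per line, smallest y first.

d=276: √d = [16; 1,1,1,1,2,2,2,1,1,1,1,32] (ℓ=12, even), read p_11/q_11
k=0  a_k=16  p_k/q_k = 16/1
k=1  a_k=1  p_k/q_k = 17/1
k=2  a_k=1  p_k/q_k = 33/2
k=3  a_k=1  p_k/q_k = 50/3
…
k=5  a_k=2  p_k/q_k = 216/13
k=6  a_k=2  p_k/q_k = 515/31
k=7  a_k=2  p_k/q_k = 1246/75
k=8  a_k=1  p_k/q_k = 1761/106
k=9  a_k=1  p_k/q_k = 3007/181
k=10  a_k=1  p_k/q_k = 4768/287
k=11  a_k=1  p_k/q_k = 7775/468
→ (7775, 468).  Check: 7775²=60450625, 276·468²=60450624, difference 1.
k=2:  x_2 = 7775·7775+276·468·468 = 120901249,  y_2 = 7775·468+468·7775 = 7277400
k=3:  x_3 = 7775·120901249+276·468·7277400 = 1880014414175,  y_3 = 7775·7277400+468·120901249 = 113163569532
k=4:  x_4 = 7775·1880014414175+276·468·113163569532 = 29234224019520001,  y_4 = 7775·113163569532+468·1880014414175 = 1759693498945200
k=5:  x_5 = 7775·29234224019520001+276·468·1759693498945200 = 454592181623521601375,  y_5 = 7775·1759693498945200+468·29234224019520001 = 27363233795434290468

7775 468
120901249 7277400
1880014414175 113163569532
29234224019520001 1759693498945200
454592181623521601375 27363233795434290468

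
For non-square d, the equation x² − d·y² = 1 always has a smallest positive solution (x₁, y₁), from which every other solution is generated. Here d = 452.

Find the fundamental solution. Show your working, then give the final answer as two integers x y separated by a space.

1204353 56648

[21; 3,1,5,3,10,3,5,1,3,42] for √452; ℓ=10 ⇒ convergent index 9
step 0: (21, 1)  from 21·(1,0) + (0,1)
…
step 2: (85, 4)  from 1·(64,3) + (21,1)
step 3: (489, 23)  from 5·(85,4) + (64,3)
step 4: (1552, 73)  from 3·(489,23) + (85,4)
step 5: (16009, 753)  from 10·(1552,73) + (489,23)
step 6: (49579, 2332)  from 3·(16009,753) + (1552,73)
step 7: (263904, 12413)  from 5·(49579,2332) + (16009,753)
step 8: (313483, 14745)  from 1·(263904,12413) + (49579,2332)
step 9: (1204353, 56648)  from 3·(313483,14745) + (263904,12413)
→ (1204353, 56648).  Check: 1204353²=1450466148609, 452·56648²=1450466148608, difference 1.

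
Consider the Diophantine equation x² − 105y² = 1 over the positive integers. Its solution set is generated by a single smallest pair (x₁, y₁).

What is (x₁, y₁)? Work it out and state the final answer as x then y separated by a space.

41 4

√105 = [10; 4,20, …], period ℓ=2 (even) → k=1
i=0: a=10 ⇒ p=10, q=1
i=1: a=4 ⇒ p=41, q=4
→ (41, 4).  Check: 41²=1681, 105·4²=1680, difference 1.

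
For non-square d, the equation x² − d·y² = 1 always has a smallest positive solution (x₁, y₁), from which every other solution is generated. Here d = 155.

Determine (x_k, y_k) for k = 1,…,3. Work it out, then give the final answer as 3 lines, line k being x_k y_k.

d=155: √d = [12; 2,4,2,24] (ℓ=4, even), read p_3/q_3
a_0=12:  p_0=12·1+0=12,  q_0=12·0+1=1
a_1=2:  p_1=2·12+1=25,  q_1=2·1+0=2
a_2=4:  p_2=4·25+12=112,  q_2=4·2+1=9
a_3=2:  p_3=2·112+25=249,  q_3=2·9+2=20
fundamental: x₁=249, y₁=20  (since 62001 − 155·400 = 1)
n=2: (249,20)∘(249,20) = (249·249+155·20·20, 249·20+20·249) = (124001,9960)
n=3: (124001,9960)∘(249,20) = (249·124001+155·20·9960, 249·9960+20·124001) = (61752249,4960060)

249 20
124001 9960
61752249 4960060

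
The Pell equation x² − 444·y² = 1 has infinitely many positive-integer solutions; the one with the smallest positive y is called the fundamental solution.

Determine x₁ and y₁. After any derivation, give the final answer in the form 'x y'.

d=444: √d = [21; 14,42] (ℓ=2, even), read p_1/q_1
a_0=21:  p_0=21·1+0=21,  q_0=21·0+1=1
a_1=14:  p_1=14·21+1=295,  q_1=14·1+0=14
→ (295, 14).  Check: 295²=87025, 444·14²=87024, difference 1.

295 14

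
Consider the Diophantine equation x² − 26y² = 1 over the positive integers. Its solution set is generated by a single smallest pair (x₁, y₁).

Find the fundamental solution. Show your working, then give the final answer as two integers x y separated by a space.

51 10

[5; 10] for √26; ℓ=1 ⇒ convergent index 1
step 0: (5, 1)  from 5·(1,0) + (0,1)
step 1: (51, 10)  from 10·(5,1) + (1,0)
fundamental: x₁=51, y₁=10  (since 2601 − 26·100 = 1)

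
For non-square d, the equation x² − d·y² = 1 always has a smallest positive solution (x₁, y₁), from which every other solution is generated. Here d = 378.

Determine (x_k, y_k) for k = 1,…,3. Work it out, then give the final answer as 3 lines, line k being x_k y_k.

d=378: √d = [19; 2,3,1,4,1,3,2,38] (ℓ=8, even), read p_7/q_7
a_0=19:  p_0=19·1+0=19,  q_0=19·0+1=1
…
a_2=3:  p_2=3·39+19=136,  q_2=3·2+1=7
…
a_4=4:  p_4=4·175+136=836,  q_4=4·9+7=43
…
a_6=3:  p_6=3·1011+836=3869,  q_6=3·52+43=199
a_7=2:  p_7=2·3869+1011=8749,  q_7=2·199+52=450
→ (8749, 450).  Check: 8749²=76545001, 378·450²=76545000, difference 1.
k=2:  x_2 = 8749·8749+378·450·450 = 153090001,  y_2 = 8749·450+450·8749 = 7874100
k=3:  x_3 = 8749·153090001+378·450·7874100 = 2678768828749,  y_3 = 8749·7874100+450·153090001 = 137781001350

8749 450
153090001 7874100
2678768828749 137781001350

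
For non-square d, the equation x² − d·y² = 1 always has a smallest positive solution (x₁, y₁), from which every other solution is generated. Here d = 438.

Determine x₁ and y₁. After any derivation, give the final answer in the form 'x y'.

√438 → a₀=20, period (1,12,1,40); ℓ=4 even so k=3
k=0  a_k=20  p_k/q_k = 20/1
…
k=2  a_k=12  p_k/q_k = 272/13
k=3  a_k=1  p_k/q_k = 293/14
(x₁, y₁) = (293, 14);  293² − 438·14² = 1 ✓

293 14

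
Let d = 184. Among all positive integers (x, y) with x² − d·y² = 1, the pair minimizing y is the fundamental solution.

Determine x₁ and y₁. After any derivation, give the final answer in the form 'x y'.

√184 = [13; 1,1,3,2,1,2,1,2,3,1,1,26, …], period ℓ=12 (even) → k=11
step 0: (13, 1)  from 13·(1,0) + (0,1)
…
step 2: (27, 2)  from 1·(14,1) + (13,1)
…
step 5: (312, 23)  from 1·(217,16) + (95,7)
step 6: (841, 62)  from 2·(312,23) + (217,16)
…
step 8: (3147, 232)  from 2·(1153,85) + (841,62)
step 9: (10594, 781)  from 3·(3147,232) + (1153,85)
step 10: (13741, 1013)  from 1·(10594,781) + (3147,232)
step 11: (24335, 1794)  from 1·(13741,1013) + (10594,781)
→ (24335, 1794).  Check: 24335²=592192225, 184·1794²=592192224, difference 1.

24335 1794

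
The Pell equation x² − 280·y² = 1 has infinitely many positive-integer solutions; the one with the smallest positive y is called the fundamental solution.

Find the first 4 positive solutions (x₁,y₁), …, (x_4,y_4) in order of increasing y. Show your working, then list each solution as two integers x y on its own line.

√280 = [16; 1,2,1,2,1,32, …], period ℓ=6 (even) → k=5
step 0: (16, 1)  from 16·(1,0) + (0,1)
step 1: (17, 1)  from 1·(16,1) + (1,0)
step 2: (50, 3)  from 2·(17,1) + (16,1)
step 3: (67, 4)  from 1·(50,3) + (17,1)
step 4: (184, 11)  from 2·(67,4) + (50,3)
step 5: (251, 15)  from 1·(184,11) + (67,4)
(x₁, y₁) = (251, 15);  251² − 280·15² = 1 ✓
(x_2, y_2) = (251·251 + 280·15·15, 251·15 + 15·251) = (126001, 7530)
(x_3, y_3) = (251·126001 + 280·15·7530, 251·7530 + 15·126001) = (63252251, 3780045)
(x_4, y_4) = (251·63252251 + 280·15·3780045, 251·3780045 + 15·63252251) = (31752504001, 1897575060)

251 15
126001 7530
63252251 3780045
31752504001 1897575060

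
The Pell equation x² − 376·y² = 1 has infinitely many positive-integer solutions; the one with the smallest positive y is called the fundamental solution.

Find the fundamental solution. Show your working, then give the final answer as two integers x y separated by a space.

2143295 110532

√376 → a₀=19, period (2,1,1,3,1,…,1,2,38); ℓ=16 even so k=15
step 0: (19, 1)  from 19·(1,0) + (0,1)
…
step 2: (58, 3)  from 1·(39,2) + (19,1)
step 3: (97, 5)  from 1·(58,3) + (39,2)
step 4: (349, 18)  from 3·(97,5) + (58,3)
step 5: (446, 23)  from 1·(349,18) + (97,5)
step 6: (1241, 64)  from 2·(446,23) + (349,18)
step 7: (2928, 151)  from 2·(1241,64) + (446,23)
…
step 9: (28834, 1487)  from 2·(12953,668) + (2928,151)
step 10: (70621, 3642)  from 2·(28834,1487) + (12953,668)
step 11: (99455, 5129)  from 1·(70621,3642) + (28834,1487)
step 12: (368986, 19029)  from 3·(99455,5129) + (70621,3642)
step 13: (468441, 24158)  from 1·(368986,19029) + (99455,5129)
step 14: (837427, 43187)  from 1·(468441,24158) + (368986,19029)
step 15: (2143295, 110532)  from 2·(837427,43187) + (468441,24158)
(x₁, y₁) = (2143295, 110532);  2143295² − 376·110532² = 1 ✓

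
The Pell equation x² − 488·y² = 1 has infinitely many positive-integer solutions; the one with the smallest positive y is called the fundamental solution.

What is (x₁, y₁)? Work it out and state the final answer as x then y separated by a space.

[22; 11,44] for √488; ℓ=2 ⇒ convergent index 1
a_0=22:  p_0=22·1+0=22,  q_0=22·0+1=1
a_1=11:  p_1=11·22+1=243,  q_1=11·1+0=11
fundamental: x₁=243, y₁=11  (since 59049 − 488·121 = 1)

243 11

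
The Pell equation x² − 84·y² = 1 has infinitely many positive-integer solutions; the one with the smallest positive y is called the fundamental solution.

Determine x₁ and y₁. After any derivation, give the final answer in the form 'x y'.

55 6

√84 = [9; 6,18, …], period ℓ=2 (even) → k=1
step 0: (9, 1)  from 9·(1,0) + (0,1)
step 1: (55, 6)  from 6·(9,1) + (1,0)
(x₁, y₁) = (55, 6);  55² − 84·6² = 1 ✓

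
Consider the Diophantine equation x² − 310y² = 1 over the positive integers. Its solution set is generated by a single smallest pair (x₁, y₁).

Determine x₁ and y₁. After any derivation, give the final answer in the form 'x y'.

√310 → a₀=17, period (1,1,1,1,5,…,1,1,34); ℓ=16 even so k=15
i=0: a=17 ⇒ p=17, q=1
i=1: a=1 ⇒ p=18, q=1
i=2: a=1 ⇒ p=35, q=2
…
i=5: a=5 ⇒ p=493, q=28
…
i=8: a=2 ⇒ p=5687, q=323
…
i=12: a=1 ⇒ p=181315, q=10298
i=13: a=1 ⇒ p=333702, q=18953
i=14: a=1 ⇒ p=515017, q=29251
i=15: a=1 ⇒ p=848719, q=48204
→ (848719, 48204).  Check: 848719²=720323940961, 310·48204²=720323940960, difference 1.

848719 48204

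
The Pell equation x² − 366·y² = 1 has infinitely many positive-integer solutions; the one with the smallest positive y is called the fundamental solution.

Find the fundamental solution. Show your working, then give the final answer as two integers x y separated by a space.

√366 = [19; 7,1,1,1,2,12,2,1,1,1,7,38, …], period ℓ=12 (even) → k=11
a_0=19:  p_0=19·1+0=19,  q_0=19·0+1=1
…
a_4=1:  p_4=1·287+153=440,  q_4=1·15+8=23
…
a_6=12:  p_6=12·1167+440=14444,  q_6=12·61+23=755
…
a_8=1:  p_8=1·30055+14444=44499,  q_8=1·1571+755=2326
…
a_10=1:  p_10=1·74554+44499=119053,  q_10=1·3897+2326=6223
a_11=7:  p_11=7·119053+74554=907925,  q_11=7·6223+3897=47458
(x₁, y₁) = (907925, 47458);  907925² − 366·47458² = 1 ✓

907925 47458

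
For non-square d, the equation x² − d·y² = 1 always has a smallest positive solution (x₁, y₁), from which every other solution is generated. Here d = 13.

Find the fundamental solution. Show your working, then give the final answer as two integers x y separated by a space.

649 180

√13 → a₀=3, period (1,1,1,1,6); ℓ=5 odd so k=9
a_0=3:  p_0=3·1+0=3,  q_0=3·0+1=1
a_1=1:  p_1=1·3+1=4,  q_1=1·1+0=1
a_2=1:  p_2=1·4+3=7,  q_2=1·1+1=2
a_3=1:  p_3=1·7+4=11,  q_3=1·2+1=3
…
a_6=1:  p_6=1·119+18=137,  q_6=1·33+5=38
…
a_8=1:  p_8=1·256+137=393,  q_8=1·71+38=109
a_9=1:  p_9=1·393+256=649,  q_9=1·109+71=180
(x₁, y₁) = (649, 180);  649² − 13·180² = 1 ✓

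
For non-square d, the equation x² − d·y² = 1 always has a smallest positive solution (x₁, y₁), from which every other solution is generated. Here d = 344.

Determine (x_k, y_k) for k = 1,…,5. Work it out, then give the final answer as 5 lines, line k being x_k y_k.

√344 = [18; 1,1,4,1,3,1,4,1,1,36, …], period ℓ=10 (even) → k=9
a_0=18:  p_0=18·1+0=18,  q_0=18·0+1=1
a_1=1:  p_1=1·18+1=19,  q_1=1·1+0=1
a_2=1:  p_2=1·19+18=37,  q_2=1·1+1=2
a_3=4:  p_3=4·37+19=167,  q_3=4·2+1=9
a_4=1:  p_4=1·167+37=204,  q_4=1·9+2=11
a_5=3:  p_5=3·204+167=779,  q_5=3·11+9=42
a_6=1:  p_6=1·779+204=983,  q_6=1·42+11=53
…
a_8=1:  p_8=1·4711+983=5694,  q_8=1·254+53=307
a_9=1:  p_9=1·5694+4711=10405,  q_9=1·307+254=561
fundamental: x₁=10405, y₁=561  (since 108264025 − 344·314721 = 1)
(10405+561√344)^2 = 216528049 + 11674410√344
(10405+561√344)^3 = 4505948689285 + 242944471539√344
(10405+561√344)^4 = 93768792007492801 + 5055674441052180√344
(10405+561√344)^5 = 1951328557169976499525 + 105208584875351394261√344

10405 561
216528049 11674410
4505948689285 242944471539
93768792007492801 5055674441052180
1951328557169976499525 105208584875351394261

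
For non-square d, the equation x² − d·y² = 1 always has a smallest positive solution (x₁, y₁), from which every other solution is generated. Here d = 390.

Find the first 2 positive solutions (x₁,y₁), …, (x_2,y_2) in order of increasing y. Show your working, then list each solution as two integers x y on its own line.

√390 → a₀=19, period (1,2,1,38); ℓ=4 even so k=3
a_0=19:  p_0=19·1+0=19,  q_0=19·0+1=1
…
a_2=2:  p_2=2·20+19=59,  q_2=2·1+1=3
a_3=1:  p_3=1·59+20=79,  q_3=1·3+1=4
→ (79, 4).  Check: 79²=6241, 390·4²=6240, difference 1.
n=2: (79,4)∘(79,4) = (79·79+390·4·4, 79·4+4·79) = (12481,632)

79 4
12481 632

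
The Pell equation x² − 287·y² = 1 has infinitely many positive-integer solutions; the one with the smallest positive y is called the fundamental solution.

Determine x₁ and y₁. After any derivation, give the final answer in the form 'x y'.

[16; 1,15,1,32] for √287; ℓ=4 ⇒ convergent index 3
i=0: a=16 ⇒ p=16, q=1
i=1: a=1 ⇒ p=17, q=1
i=2: a=15 ⇒ p=271, q=16
i=3: a=1 ⇒ p=288, q=17
fundamental: x₁=288, y₁=17  (since 82944 − 287·289 = 1)

288 17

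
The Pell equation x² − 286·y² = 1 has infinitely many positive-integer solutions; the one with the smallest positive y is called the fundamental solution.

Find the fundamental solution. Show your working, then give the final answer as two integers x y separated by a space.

√286 → a₀=16, period (1,10,3,3,2,3,3,10,1,32); ℓ=10 even so k=9
i=0: a=16 ⇒ p=16, q=1
…
i=2: a=10 ⇒ p=186, q=11
…
i=4: a=3 ⇒ p=1911, q=113
i=5: a=2 ⇒ p=4397, q=260
…
i=8: a=10 ⇒ p=512132, q=30283
i=9: a=1 ⇒ p=561835, q=33222
fundamental: x₁=561835, y₁=33222  (since 315658567225 − 286·1103701284 = 1)

561835 33222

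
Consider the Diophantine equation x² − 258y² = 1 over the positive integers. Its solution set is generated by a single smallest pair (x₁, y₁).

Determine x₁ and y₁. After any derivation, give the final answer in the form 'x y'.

√258 → a₀=16, period (16,32); ℓ=2 even so k=1
i=0: a=16 ⇒ p=16, q=1
i=1: a=16 ⇒ p=257, q=16
fundamental: x₁=257, y₁=16  (since 66049 − 258·256 = 1)

257 16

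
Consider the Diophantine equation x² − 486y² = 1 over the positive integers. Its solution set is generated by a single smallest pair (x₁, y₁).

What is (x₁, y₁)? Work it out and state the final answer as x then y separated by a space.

485 22

√486 = [22; 22,44, …], period ℓ=2 (even) → k=1
k=0  a_k=22  p_k/q_k = 22/1
k=1  a_k=22  p_k/q_k = 485/22
(x₁, y₁) = (485, 22);  485² − 486·22² = 1 ✓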